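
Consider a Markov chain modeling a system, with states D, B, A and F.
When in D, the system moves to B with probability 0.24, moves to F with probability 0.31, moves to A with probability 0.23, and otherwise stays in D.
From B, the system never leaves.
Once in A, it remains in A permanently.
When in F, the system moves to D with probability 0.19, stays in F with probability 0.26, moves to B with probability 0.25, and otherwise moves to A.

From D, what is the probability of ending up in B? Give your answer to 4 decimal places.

Let h(s) be the probability of absorption at B starting from transient state s. Then h(B) = 1 and h(A) = 0. By first-step analysis:
h(D) = 0.22·h(D) + 0.24·1 + 0.23·0 + 0.31·h(F)
h(F) = 0.19·h(D) + 0.25·1 + 0.3·0 + 0.26·h(F)
Solving: h(D) = 0.4922, h(F) = 0.4642.
Starting from D, the probability is 0.4922.

0.4922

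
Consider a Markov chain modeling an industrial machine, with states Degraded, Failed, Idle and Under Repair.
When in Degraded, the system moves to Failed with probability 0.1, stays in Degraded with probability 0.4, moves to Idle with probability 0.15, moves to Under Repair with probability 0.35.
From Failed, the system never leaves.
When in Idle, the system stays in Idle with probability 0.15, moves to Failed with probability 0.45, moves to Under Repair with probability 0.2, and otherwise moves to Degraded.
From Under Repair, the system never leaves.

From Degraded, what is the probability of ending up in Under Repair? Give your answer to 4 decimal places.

Let h(s) be the probability of absorption at Under Repair starting from transient state s. Then h(Under Repair) = 1 and h(Failed) = 0. By first-step analysis:
h(Degraded) = 0.4·h(Degraded) + 0.1·0 + 0.15·h(Idle) + 0.35·1
h(Idle) = 0.2·h(Degraded) + 0.45·0 + 0.15·h(Idle) + 0.2·1
Solving: h(Degraded) = 0.6823, h(Idle) = 0.3958.
Starting from Degraded, the probability is 0.6823.

0.6823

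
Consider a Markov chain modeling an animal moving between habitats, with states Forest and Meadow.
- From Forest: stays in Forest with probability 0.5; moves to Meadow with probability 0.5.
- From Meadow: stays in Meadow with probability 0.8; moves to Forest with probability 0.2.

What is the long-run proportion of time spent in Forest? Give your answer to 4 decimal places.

Let the stationary distribution be π with π = πP and π_1 + π_2 = 1.
π_1 = 0.5·π_1 + 0.2·π_2
Solving with the normalization constraint gives π = (0.2857, 0.7143).
So the stationary probability of Forest is 0.2857.

0.2857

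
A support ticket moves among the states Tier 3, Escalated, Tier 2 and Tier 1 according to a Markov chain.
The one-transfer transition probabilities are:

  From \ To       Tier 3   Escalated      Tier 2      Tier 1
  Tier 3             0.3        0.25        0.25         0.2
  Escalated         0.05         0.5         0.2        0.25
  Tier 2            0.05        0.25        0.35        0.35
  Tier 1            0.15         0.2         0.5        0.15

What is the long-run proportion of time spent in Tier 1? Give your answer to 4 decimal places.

0.2527

Let the stationary distribution be π with π = πP and π_1 + π_2 + π_3 + π_4 = 1.
π_1 = 0.3·π_1 + 0.05·π_2 + 0.05·π_3 + 0.15·π_4
π_2 = 0.25·π_1 + 0.5·π_2 + 0.25·π_3 + 0.2·π_4
π_3 = 0.25·π_1 + 0.2·π_2 + 0.35·π_3 + 0.5·π_4
Solving with the normalization constraint gives π = (0.1004, 0.3165, 0.3304, 0.2527).
So the stationary probability of Tier 1 is 0.2527.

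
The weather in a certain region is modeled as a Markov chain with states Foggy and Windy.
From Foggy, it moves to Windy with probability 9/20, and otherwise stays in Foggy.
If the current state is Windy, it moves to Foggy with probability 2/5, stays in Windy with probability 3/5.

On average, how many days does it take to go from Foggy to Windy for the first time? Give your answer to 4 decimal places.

Let t(s) be the expected number of days to first reach Windy from state s, with t(Windy) = 0. Conditioning on the first day:
t(Foggy) = 1 + 0.55·t(Foggy)
Solving: t(Foggy) = 2.2222.
Expected days from Foggy to Windy: 2.2222.

2.2222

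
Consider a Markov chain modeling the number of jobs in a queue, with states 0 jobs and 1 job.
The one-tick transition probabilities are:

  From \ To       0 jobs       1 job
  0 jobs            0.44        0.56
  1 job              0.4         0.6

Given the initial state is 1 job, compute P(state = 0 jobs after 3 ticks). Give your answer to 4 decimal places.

0.4166

Propagate the distribution vector 3 ticks from 1 job.
After 0 ticks: (0.0000, 1.0000)
After 1 tick: (0.4000, 0.6000)
After 2 ticks: (0.4160, 0.5840)
After 3 ticks: (0.4166, 0.5834)
P(in 0 jobs after 3 ticks) = 0.4166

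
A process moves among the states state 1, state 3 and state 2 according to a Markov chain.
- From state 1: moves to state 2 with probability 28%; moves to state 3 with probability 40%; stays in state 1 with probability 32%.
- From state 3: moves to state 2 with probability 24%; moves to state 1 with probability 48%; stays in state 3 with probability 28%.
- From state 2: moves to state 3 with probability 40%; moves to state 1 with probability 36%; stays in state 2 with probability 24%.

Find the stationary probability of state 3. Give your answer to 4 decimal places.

0.3571

Let the stationary distribution be π with π = πP and π_1 + π_2 + π_3 = 1.
π_1 = 0.32·π_1 + 0.48·π_2 + 0.36·π_3
π_2 = 0.4·π_1 + 0.28·π_2 + 0.4·π_3
Solving with the normalization constraint gives π = (0.3874, 0.3571, 0.2555).
So the stationary probability of state 3 is 0.3571.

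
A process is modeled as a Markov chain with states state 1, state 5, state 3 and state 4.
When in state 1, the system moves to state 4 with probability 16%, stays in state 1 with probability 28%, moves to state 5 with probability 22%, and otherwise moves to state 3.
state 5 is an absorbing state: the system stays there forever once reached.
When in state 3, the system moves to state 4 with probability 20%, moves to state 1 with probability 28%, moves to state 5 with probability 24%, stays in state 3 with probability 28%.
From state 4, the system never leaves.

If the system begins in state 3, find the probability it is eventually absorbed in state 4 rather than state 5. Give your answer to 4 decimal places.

Let h(s) be the probability of absorption at state 4 starting from transient state s. Then h(state 4) = 1 and h(state 5) = 0. By first-step analysis:
h(state 1) = 0.28·h(state 1) + 0.22·0 + 0.34·h(state 3) + 0.16·1
h(state 3) = 0.28·h(state 1) + 0.24·0 + 0.28·h(state 3) + 0.2·1
Solving: h(state 1) = 0.4329, h(state 3) = 0.4461.
Starting from state 3, the probability is 0.4461.

0.4461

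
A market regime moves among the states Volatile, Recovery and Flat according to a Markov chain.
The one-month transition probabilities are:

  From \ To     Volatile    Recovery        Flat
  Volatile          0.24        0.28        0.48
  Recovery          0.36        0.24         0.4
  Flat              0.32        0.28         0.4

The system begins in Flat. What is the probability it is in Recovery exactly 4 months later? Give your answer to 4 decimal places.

0.2692

Propagate the distribution vector 4 months from Flat.
After 0 months: (0.0000, 0.0000, 1.0000)
After 1 month: (0.3200, 0.2800, 0.4000)
After 2 months: (0.3056, 0.2688, 0.4256)
After 3 months: (0.3063, 0.2692, 0.4244)
After 4 months: (0.3063, 0.2692, 0.4245)
P(in Recovery after 4 months) = 0.2692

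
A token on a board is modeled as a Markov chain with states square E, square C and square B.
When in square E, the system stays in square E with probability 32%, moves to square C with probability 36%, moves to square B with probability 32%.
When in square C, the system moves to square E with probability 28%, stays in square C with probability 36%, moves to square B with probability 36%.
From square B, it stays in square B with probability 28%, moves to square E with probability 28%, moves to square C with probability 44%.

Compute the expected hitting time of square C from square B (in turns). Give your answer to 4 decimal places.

Let t(s) be the expected number of turns to first reach square C from state s, with t(square C) = 0. Conditioning on the first turn:
t(square E) = 1 + 0.32·t(square E) + 0.32·t(square B)
t(square B) = 1 + 0.28·t(square E) + 0.28·t(square B)
Solving: t(square E) = 2.6000, t(square B) = 2.4000.
Expected turns from square B to square C: 2.4000.

2.4000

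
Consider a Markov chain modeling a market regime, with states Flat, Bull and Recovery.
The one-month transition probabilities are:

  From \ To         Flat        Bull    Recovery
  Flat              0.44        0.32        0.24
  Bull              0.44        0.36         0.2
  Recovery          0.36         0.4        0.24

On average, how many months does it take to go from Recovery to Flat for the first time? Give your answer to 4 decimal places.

2.5591

Let t(s) be the expected number of months to first reach Flat from state s, with t(Flat) = 0. Conditioning on the first month:
t(Bull) = 1 + 0.36·t(Bull) + 0.2·t(Recovery)
t(Recovery) = 1 + 0.4·t(Bull) + 0.24·t(Recovery)
Solving: t(Bull) = 2.3622, t(Recovery) = 2.5591.
Expected months from Recovery to Flat: 2.5591.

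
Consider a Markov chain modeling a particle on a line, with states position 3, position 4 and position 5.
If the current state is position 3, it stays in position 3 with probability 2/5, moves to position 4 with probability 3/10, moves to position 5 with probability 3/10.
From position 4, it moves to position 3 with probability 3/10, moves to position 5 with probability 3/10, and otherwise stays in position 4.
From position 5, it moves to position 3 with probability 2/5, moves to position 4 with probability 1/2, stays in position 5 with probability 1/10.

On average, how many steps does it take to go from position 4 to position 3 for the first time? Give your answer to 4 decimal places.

Let t(s) be the expected number of steps to first reach position 3 from state s, with t(position 3) = 0. Conditioning on the first step:
t(position 4) = 1 + 0.4·t(position 4) + 0.3·t(position 5)
t(position 5) = 1 + 0.5·t(position 4) + 0.1·t(position 5)
Solving: t(position 4) = 3.0769, t(position 5) = 2.8205.
Expected steps from position 4 to position 3: 3.0769.

3.0769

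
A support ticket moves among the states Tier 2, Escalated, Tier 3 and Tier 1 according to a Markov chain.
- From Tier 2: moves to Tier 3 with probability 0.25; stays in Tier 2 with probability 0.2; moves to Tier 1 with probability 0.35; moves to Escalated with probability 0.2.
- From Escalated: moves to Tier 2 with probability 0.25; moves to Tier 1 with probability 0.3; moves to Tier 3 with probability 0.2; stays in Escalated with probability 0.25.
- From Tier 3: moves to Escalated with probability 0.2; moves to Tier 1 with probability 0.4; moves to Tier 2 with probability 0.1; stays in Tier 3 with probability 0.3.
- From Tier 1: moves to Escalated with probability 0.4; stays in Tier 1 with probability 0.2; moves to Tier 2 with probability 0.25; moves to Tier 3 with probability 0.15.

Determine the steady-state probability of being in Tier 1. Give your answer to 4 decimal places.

Let the stationary distribution be π with π = πP and π_1 + π_2 + π_3 + π_4 = 1.
π_1 = 0.2·π_1 + 0.25·π_2 + 0.1·π_3 + 0.25·π_4
π_2 = 0.2·π_1 + 0.25·π_2 + 0.2·π_3 + 0.4·π_4
π_3 = 0.25·π_1 + 0.2·π_2 + 0.3·π_3 + 0.15·π_4
Solving with the normalization constraint gives π = (0.2071, 0.2741, 0.2170, 0.3019).
So the stationary probability of Tier 1 is 0.3019.

0.3019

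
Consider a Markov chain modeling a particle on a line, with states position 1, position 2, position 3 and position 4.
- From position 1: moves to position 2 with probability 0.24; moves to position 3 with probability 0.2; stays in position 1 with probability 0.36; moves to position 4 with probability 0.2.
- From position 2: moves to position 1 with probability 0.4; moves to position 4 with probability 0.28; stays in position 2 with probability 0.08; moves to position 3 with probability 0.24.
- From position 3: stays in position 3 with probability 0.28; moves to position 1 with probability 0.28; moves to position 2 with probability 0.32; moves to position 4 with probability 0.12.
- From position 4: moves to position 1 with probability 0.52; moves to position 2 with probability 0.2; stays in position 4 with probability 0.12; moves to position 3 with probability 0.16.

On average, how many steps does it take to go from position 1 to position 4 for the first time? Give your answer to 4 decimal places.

Let t(s) be the expected number of steps to first reach position 4 from state s, with t(position 4) = 0. Conditioning on the first step:
t(position 1) = 1 + 0.36·t(position 1) + 0.24·t(position 2) + 0.2·t(position 3)
t(position 2) = 1 + 0.4·t(position 1) + 0.08·t(position 2) + 0.24·t(position 3)
t(position 3) = 1 + 0.28·t(position 1) + 0.32·t(position 2) + 0.28·t(position 3)
Solving: t(position 1) = 5.0090, t(position 2) = 4.6776, t(position 3) = 5.4158.
Expected steps from position 1 to position 4: 5.0090.

5.0090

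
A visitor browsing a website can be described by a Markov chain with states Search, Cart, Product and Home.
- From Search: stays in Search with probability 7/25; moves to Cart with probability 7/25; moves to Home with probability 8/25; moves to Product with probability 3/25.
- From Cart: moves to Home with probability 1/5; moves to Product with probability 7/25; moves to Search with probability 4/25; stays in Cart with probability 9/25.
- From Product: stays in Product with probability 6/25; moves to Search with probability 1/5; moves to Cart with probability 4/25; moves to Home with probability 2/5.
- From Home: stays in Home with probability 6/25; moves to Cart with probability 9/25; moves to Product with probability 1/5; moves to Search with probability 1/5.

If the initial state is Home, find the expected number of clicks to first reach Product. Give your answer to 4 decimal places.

Let t(s) be the expected number of clicks to first reach Product from state s, with t(Product) = 0. Conditioning on the first click:
t(Search) = 1 + 0.28·t(Search) + 0.28·t(Cart) + 0.32·t(Home)
t(Cart) = 1 + 0.16·t(Search) + 0.36·t(Cart) + 0.2·t(Home)
t(Home) = 1 + 0.2·t(Search) + 0.36·t(Cart) + 0.24·t(Home)
Solving: t(Search) = 5.1784, t(Cart) = 4.3360, t(Home) = 4.7324.
Expected clicks from Home to Product: 4.7324.

4.7324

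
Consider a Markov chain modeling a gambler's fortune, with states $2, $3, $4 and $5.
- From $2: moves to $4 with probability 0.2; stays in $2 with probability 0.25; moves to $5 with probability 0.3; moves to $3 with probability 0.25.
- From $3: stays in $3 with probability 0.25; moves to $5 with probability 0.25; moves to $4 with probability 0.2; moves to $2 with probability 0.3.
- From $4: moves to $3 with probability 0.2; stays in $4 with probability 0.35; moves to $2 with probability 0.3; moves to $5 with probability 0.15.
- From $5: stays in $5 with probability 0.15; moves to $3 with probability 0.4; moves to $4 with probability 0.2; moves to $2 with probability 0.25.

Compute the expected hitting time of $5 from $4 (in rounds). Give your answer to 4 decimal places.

Let t(s) be the expected number of rounds to first reach $5 from state s, with t($5) = 0. Conditioning on the first round:
t($2) = 1 + 0.25·t($2) + 0.25·t($3) + 0.2·t($4)
t($3) = 1 + 0.3·t($2) + 0.25·t($3) + 0.2·t($4)
t($4) = 1 + 0.3·t($2) + 0.2·t($3) + 0.35·t($4)
Solving: t($2) = 3.9558, t($3) = 4.1536, t($4) = 4.6422.
Expected rounds from $4 to $5: 4.6422.

4.6422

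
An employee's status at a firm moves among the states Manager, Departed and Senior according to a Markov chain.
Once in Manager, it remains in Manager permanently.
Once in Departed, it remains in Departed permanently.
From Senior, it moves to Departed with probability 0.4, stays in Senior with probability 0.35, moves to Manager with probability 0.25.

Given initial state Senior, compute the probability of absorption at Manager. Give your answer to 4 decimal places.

0.3846

Let h(s) be the probability of absorption at Manager starting from transient state s. Then h(Manager) = 1 and h(Departed) = 0. By first-step analysis:
h(Senior) = 0.25·1 + 0.4·0 + 0.35·h(Senior)
Solving: h(Senior) = 0.3846.
Starting from Senior, the probability is 0.3846.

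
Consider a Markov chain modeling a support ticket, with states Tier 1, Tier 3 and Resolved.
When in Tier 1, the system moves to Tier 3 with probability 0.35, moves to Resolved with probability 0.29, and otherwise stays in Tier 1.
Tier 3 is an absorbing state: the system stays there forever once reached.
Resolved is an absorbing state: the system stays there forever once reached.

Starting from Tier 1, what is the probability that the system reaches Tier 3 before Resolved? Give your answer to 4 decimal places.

0.5469

Let h(s) be the probability of absorption at Tier 3 starting from transient state s. Then h(Tier 3) = 1 and h(Resolved) = 0. By first-step analysis:
h(Tier 1) = 0.36·h(Tier 1) + 0.35·1 + 0.29·0
Solving: h(Tier 1) = 0.5469.
Starting from Tier 1, the probability is 0.5469.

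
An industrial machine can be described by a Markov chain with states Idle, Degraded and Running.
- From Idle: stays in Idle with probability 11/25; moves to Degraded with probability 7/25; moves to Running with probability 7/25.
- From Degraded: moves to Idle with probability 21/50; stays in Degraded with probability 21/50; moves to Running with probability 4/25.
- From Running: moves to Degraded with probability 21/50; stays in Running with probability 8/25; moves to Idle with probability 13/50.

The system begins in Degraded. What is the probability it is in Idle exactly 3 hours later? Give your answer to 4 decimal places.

Propagate the distribution vector 3 hours from Degraded.
After 0 hours: (0.0000, 1.0000, 0.0000)
After 1 hour: (0.4200, 0.4200, 0.1600)
After 2 hours: (0.4028, 0.3612, 0.2360)
After 3 hours: (0.3903, 0.3636, 0.2461)
P(in Idle after 3 hours) = 0.3903

0.3903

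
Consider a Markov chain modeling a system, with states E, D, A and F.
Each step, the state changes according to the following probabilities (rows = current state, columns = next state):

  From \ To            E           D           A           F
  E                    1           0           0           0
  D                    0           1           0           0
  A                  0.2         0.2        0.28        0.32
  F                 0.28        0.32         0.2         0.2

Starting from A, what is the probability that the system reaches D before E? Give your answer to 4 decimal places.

Let h(s) be the probability of absorption at D starting from transient state s. Then h(D) = 1 and h(E) = 0. By first-step analysis:
h(A) = 0.2·0 + 0.2·1 + 0.28·h(A) + 0.32·h(F)
h(F) = 0.28·0 + 0.32·1 + 0.2·h(A) + 0.2·h(F)
Solving: h(A) = 0.5125, h(F) = 0.5281.
Starting from A, the probability is 0.5125.

0.5125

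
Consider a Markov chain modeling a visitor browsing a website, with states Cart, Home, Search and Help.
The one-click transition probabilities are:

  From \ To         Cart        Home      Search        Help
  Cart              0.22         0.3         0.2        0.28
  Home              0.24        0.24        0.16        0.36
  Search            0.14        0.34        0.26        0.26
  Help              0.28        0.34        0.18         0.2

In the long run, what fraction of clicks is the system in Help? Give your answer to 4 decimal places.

Let the stationary distribution be π with π = πP and π_1 + π_2 + π_3 + π_4 = 1.
π_1 = 0.22·π_1 + 0.24·π_2 + 0.14·π_3 + 0.28·π_4
π_2 = 0.3·π_1 + 0.24·π_2 + 0.34·π_3 + 0.34·π_4
π_3 = 0.2·π_1 + 0.16·π_2 + 0.26·π_3 + 0.18·π_4
Solving with the normalization constraint gives π = (0.2272, 0.3008, 0.1941, 0.2779).
So the stationary probability of Help is 0.2779.

0.2779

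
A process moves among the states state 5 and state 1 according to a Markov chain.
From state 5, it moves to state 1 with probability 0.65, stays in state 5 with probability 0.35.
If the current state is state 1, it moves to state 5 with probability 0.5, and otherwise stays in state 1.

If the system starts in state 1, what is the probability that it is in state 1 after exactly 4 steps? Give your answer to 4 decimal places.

Propagate the distribution vector 4 steps from state 1.
After 0 steps: (0.0000, 1.0000)
After 1 step: (0.5000, 0.5000)
After 2 steps: (0.4250, 0.5750)
After 3 steps: (0.4363, 0.5638)
After 4 steps: (0.4346, 0.5654)
P(in state 1 after 4 steps) = 0.5654

0.5654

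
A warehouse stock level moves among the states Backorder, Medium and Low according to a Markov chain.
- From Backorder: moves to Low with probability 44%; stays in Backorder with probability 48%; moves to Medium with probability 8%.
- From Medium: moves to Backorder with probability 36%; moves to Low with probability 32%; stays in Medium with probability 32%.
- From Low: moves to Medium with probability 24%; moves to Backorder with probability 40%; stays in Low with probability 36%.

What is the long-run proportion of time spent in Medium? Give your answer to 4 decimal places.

0.1867

Let the stationary distribution be π with π = πP and π_1 + π_2 + π_3 = 1.
π_1 = 0.48·π_1 + 0.36·π_2 + 0.4·π_3
π_2 = 0.08·π_1 + 0.32·π_2 + 0.24·π_3
Solving with the normalization constraint gives π = (0.4267, 0.1867, 0.3867).
So the stationary probability of Medium is 0.1867.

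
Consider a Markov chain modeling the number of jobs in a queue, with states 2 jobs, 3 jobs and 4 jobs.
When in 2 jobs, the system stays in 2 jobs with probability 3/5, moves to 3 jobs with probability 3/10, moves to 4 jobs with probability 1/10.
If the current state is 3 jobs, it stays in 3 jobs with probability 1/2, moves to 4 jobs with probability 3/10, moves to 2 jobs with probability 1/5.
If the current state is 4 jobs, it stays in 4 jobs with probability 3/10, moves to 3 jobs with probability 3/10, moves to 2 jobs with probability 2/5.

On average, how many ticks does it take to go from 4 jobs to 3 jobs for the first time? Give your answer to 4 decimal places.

3.3333

Let t(s) be the expected number of ticks to first reach 3 jobs from state s, with t(3 jobs) = 0. Conditioning on the first tick:
t(2 jobs) = 1 + 0.6·t(2 jobs) + 0.1·t(4 jobs)
t(4 jobs) = 1 + 0.4·t(2 jobs) + 0.3·t(4 jobs)
Solving: t(2 jobs) = 3.3333, t(4 jobs) = 3.3333.
Expected ticks from 4 jobs to 3 jobs: 3.3333.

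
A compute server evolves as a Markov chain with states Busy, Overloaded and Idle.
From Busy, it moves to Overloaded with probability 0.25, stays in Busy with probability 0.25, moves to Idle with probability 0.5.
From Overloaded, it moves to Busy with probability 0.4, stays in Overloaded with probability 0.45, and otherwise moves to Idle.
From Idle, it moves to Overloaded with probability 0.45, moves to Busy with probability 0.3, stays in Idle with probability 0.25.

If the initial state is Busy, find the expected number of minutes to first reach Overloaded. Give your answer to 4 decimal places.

Let t(s) be the expected number of minutes to first reach Overloaded from state s, with t(Overloaded) = 0. Conditioning on the first minute:
t(Busy) = 1 + 0.25·t(Busy) + 0.5·t(Idle)
t(Idle) = 1 + 0.3·t(Busy) + 0.25·t(Idle)
Solving: t(Busy) = 3.0303, t(Idle) = 2.5455.
Expected minutes from Busy to Overloaded: 3.0303.

3.0303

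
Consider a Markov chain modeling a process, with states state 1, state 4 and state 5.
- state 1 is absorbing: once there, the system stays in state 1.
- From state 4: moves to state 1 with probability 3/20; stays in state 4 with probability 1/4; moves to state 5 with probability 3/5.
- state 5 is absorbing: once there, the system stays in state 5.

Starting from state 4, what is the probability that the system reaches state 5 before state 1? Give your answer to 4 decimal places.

Let h(s) be the probability of absorption at state 5 starting from transient state s. Then h(state 5) = 1 and h(state 1) = 0. By first-step analysis:
h(state 4) = 0.15·0 + 0.25·h(state 4) + 0.6·1
Solving: h(state 4) = 0.8000.
Starting from state 4, the probability is 0.8000.

0.8000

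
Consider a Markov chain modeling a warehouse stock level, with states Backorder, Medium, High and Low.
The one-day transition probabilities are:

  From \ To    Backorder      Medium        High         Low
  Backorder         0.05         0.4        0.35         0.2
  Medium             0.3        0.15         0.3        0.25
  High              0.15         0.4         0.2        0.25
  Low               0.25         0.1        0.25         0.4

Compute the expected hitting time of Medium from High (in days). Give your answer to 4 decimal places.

Let t(s) be the expected number of days to first reach Medium from state s, with t(Medium) = 0. Conditioning on the first day:
t(Backorder) = 1 + 0.05·t(Backorder) + 0.35·t(High) + 0.2·t(Low)
t(High) = 1 + 0.15·t(Backorder) + 0.2·t(High) + 0.25·t(Low)
t(Low) = 1 + 0.25·t(Backorder) + 0.25·t(High) + 0.4·t(Low)
Solving: t(Backorder) = 3.1276, t(High) = 3.1784, t(Low) = 4.2942.
Expected days from High to Medium: 3.1784.

3.1784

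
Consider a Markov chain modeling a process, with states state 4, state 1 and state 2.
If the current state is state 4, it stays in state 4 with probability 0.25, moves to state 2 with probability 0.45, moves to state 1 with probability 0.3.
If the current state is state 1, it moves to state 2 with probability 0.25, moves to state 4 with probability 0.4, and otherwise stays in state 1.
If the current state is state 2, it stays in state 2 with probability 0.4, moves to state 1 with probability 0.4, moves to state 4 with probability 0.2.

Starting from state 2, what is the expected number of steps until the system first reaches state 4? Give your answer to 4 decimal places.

Let t(s) be the expected number of steps to first reach state 4 from state s, with t(state 4) = 0. Conditioning on the first step:
t(state 1) = 1 + 0.35·t(state 1) + 0.25·t(state 2)
t(state 2) = 1 + 0.4·t(state 1) + 0.4·t(state 2)
Solving: t(state 1) = 2.9310, t(state 2) = 3.6207.
Expected steps from state 2 to state 4: 3.6207.

3.6207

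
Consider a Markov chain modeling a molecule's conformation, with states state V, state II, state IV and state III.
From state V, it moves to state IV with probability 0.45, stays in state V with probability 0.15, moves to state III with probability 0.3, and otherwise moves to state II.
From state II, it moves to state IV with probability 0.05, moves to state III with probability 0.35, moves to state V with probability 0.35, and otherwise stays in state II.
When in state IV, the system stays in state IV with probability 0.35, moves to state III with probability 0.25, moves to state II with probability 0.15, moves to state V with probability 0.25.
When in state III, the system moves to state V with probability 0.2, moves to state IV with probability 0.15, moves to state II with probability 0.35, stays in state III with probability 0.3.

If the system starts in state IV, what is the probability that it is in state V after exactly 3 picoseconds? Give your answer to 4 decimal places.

Propagate the distribution vector 3 picoseconds from state IV.
After 0 picoseconds: (0.0000, 0.0000, 1.0000, 0.0000)
After 1 picosecond: (0.2500, 0.1500, 0.3500, 0.2500)
After 2 picoseconds: (0.2275, 0.2025, 0.2800, 0.2900)
After 3 picoseconds: (0.2330, 0.2169, 0.2540, 0.2961)
P(in state V after 3 picoseconds) = 0.2330

0.2330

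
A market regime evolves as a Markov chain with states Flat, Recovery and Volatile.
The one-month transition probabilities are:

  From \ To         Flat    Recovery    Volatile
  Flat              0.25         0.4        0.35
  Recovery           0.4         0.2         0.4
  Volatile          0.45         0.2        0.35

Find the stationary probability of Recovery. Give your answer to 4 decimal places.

0.2727

Let the stationary distribution be π with π = πP and π_1 + π_2 + π_3 = 1.
π_1 = 0.25·π_1 + 0.4·π_2 + 0.45·π_3
π_2 = 0.4·π_1 + 0.2·π_2 + 0.2·π_3
Solving with the normalization constraint gives π = (0.3636, 0.2727, 0.3636).
So the stationary probability of Recovery is 0.2727.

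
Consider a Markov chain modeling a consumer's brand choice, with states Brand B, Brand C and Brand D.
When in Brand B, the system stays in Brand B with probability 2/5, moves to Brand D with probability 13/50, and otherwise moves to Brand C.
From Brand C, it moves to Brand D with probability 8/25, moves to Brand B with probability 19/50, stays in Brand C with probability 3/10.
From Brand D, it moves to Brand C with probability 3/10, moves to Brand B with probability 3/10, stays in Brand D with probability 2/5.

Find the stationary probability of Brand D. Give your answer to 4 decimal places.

0.3243

Let the stationary distribution be π with π = πP and π_1 + π_2 + π_3 = 1.
π_1 = 0.4·π_1 + 0.38·π_2 + 0.3·π_3
π_2 = 0.34·π_1 + 0.3·π_2 + 0.3·π_3
Solving with the normalization constraint gives π = (0.3613, 0.3145, 0.3243).
So the stationary probability of Brand D is 0.3243.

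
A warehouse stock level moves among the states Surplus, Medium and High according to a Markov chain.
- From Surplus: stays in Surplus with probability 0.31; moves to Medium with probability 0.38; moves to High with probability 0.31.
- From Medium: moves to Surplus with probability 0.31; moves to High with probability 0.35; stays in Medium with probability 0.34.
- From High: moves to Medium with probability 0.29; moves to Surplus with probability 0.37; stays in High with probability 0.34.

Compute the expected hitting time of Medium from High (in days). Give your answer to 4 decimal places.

3.1112

Let t(s) be the expected number of days to first reach Medium from state s, with t(Medium) = 0. Conditioning on the first day:
t(Surplus) = 1 + 0.31·t(Surplus) + 0.31·t(High)
t(High) = 1 + 0.37·t(Surplus) + 0.34·t(High)
Solving: t(Surplus) = 2.8471, t(High) = 3.1112.
Expected days from High to Medium: 3.1112.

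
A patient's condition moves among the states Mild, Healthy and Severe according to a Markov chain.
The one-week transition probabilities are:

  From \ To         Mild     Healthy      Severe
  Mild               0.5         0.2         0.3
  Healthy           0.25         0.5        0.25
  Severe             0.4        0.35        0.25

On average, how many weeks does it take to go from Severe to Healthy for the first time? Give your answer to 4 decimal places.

3.5294

Let t(s) be the expected number of weeks to first reach Healthy from state s, with t(Healthy) = 0. Conditioning on the first week:
t(Mild) = 1 + 0.5·t(Mild) + 0.3·t(Severe)
t(Severe) = 1 + 0.4·t(Mild) + 0.25·t(Severe)
Solving: t(Mild) = 4.1176, t(Severe) = 3.5294.
Expected weeks from Severe to Healthy: 3.5294.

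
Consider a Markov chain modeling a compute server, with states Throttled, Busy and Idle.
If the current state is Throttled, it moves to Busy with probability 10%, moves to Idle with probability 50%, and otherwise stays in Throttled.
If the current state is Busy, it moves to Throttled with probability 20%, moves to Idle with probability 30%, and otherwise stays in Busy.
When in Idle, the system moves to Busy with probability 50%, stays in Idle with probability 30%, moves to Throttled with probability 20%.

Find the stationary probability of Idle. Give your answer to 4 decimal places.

0.3500

Let the stationary distribution be π with π = πP and π_1 + π_2 + π_3 = 1.
π_1 = 0.4·π_1 + 0.2·π_2 + 0.2·π_3
π_2 = 0.1·π_1 + 0.5·π_2 + 0.5·π_3
Solving with the normalization constraint gives π = (0.2500, 0.4000, 0.3500).
So the stationary probability of Idle is 0.3500.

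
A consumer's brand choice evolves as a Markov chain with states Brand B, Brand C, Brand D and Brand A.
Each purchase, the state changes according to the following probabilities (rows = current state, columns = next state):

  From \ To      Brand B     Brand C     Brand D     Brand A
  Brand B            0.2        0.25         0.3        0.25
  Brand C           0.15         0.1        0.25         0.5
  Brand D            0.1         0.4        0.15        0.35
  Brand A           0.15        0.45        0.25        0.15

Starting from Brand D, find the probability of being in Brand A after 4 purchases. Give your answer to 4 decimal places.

Propagate the distribution vector 4 purchases from Brand D.
After 0 purchases: (0.0000, 0.0000, 1.0000, 0.0000)
After 1 purchase: (0.1000, 0.4000, 0.1500, 0.3500)
After 2 purchases: (0.1475, 0.2825, 0.2400, 0.3300)
After 3 purchases: (0.1454, 0.3096, 0.2334, 0.3116)
After 4 purchases: (0.1456, 0.3009, 0.2339, 0.3196)
P(in Brand A after 4 purchases) = 0.3196

0.3196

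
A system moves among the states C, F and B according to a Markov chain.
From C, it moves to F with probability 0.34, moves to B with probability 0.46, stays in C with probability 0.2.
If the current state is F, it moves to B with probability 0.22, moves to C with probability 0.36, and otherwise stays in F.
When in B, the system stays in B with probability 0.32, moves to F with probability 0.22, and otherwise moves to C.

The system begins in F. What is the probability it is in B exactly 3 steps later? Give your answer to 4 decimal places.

Propagate the distribution vector 3 steps from F.
After 0 steps: (0.0000, 1.0000, 0.0000)
After 1 step: (0.3600, 0.4200, 0.2200)
After 2 steps: (0.3244, 0.3472, 0.3284)
After 3 steps: (0.3409, 0.3284, 0.3307)
P(in B after 3 steps) = 0.3307

0.3307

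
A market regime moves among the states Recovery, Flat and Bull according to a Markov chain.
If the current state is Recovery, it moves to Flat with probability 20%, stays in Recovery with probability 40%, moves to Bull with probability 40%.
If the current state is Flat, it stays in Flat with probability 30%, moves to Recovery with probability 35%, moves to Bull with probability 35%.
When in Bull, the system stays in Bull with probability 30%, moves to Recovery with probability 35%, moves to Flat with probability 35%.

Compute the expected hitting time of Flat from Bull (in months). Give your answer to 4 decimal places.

3.3929

Let t(s) be the expected number of months to first reach Flat from state s, with t(Flat) = 0. Conditioning on the first month:
t(Recovery) = 1 + 0.4·t(Recovery) + 0.4·t(Bull)
t(Bull) = 1 + 0.35·t(Recovery) + 0.3·t(Bull)
Solving: t(Recovery) = 3.9286, t(Bull) = 3.3929.
Expected months from Bull to Flat: 3.3929.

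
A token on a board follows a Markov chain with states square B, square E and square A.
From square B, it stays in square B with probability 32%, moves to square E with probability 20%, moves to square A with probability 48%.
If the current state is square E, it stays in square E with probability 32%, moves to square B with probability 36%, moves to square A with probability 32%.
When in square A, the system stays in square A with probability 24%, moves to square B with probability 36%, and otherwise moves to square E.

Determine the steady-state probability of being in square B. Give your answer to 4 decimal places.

Let the stationary distribution be π with π = πP and π_1 + π_2 + π_3 = 1.
π_1 = 0.32·π_1 + 0.36·π_2 + 0.36·π_3
π_2 = 0.2·π_1 + 0.32·π_2 + 0.4·π_3
Solving with the normalization constraint gives π = (0.3462, 0.3063, 0.3476).
So the stationary probability of square B is 0.3462.

0.3462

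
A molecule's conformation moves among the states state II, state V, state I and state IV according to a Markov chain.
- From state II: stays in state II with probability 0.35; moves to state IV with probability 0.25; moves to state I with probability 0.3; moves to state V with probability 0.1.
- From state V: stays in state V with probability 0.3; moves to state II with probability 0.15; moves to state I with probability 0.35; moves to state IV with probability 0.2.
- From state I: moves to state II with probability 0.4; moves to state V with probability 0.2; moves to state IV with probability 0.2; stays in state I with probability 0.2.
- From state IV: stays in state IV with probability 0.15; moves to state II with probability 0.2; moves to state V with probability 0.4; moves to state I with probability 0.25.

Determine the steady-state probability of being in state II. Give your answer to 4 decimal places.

Let the stationary distribution be π with π = πP and π_1 + π_2 + π_3 + π_4 = 1.
π_1 = 0.35·π_1 + 0.15·π_2 + 0.4·π_3 + 0.2·π_4
π_2 = 0.1·π_1 + 0.3·π_2 + 0.2·π_3 + 0.4·π_4
π_3 = 0.3·π_1 + 0.35·π_2 + 0.2·π_3 + 0.25·π_4
Solving with the normalization constraint gives π = (0.2859, 0.2358, 0.2742, 0.2041).
So the stationary probability of state II is 0.2859.

0.2859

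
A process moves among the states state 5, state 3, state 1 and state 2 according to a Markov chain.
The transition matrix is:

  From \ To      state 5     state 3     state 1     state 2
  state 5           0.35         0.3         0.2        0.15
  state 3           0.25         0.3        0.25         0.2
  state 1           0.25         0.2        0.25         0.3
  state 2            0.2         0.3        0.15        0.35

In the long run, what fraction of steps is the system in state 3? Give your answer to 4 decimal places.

0.2788

Let the stationary distribution be π with π = πP and π_1 + π_2 + π_3 + π_4 = 1.
π_1 = 0.35·π_1 + 0.25·π_2 + 0.25·π_3 + 0.2·π_4
π_2 = 0.3·π_1 + 0.3·π_2 + 0.2·π_3 + 0.3·π_4
π_3 = 0.2·π_1 + 0.25·π_2 + 0.25·π_3 + 0.15·π_4
Solving with the normalization constraint gives π = (0.2642, 0.2788, 0.2123, 0.2447).
So the stationary probability of state 3 is 0.2788.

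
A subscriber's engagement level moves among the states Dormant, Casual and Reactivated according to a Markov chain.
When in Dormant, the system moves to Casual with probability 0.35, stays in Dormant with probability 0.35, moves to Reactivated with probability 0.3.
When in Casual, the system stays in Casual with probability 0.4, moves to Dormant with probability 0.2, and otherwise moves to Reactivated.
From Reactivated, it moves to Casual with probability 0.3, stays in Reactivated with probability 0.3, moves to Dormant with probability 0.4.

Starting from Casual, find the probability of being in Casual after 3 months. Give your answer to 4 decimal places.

0.3505

Propagate the distribution vector 3 months from Casual.
After 0 months: (0.0000, 1.0000, 0.0000)
After 1 month: (0.2000, 0.4000, 0.4000)
After 2 months: (0.3100, 0.3500, 0.3400)
After 3 months: (0.3145, 0.3505, 0.3350)
P(in Casual after 3 months) = 0.3505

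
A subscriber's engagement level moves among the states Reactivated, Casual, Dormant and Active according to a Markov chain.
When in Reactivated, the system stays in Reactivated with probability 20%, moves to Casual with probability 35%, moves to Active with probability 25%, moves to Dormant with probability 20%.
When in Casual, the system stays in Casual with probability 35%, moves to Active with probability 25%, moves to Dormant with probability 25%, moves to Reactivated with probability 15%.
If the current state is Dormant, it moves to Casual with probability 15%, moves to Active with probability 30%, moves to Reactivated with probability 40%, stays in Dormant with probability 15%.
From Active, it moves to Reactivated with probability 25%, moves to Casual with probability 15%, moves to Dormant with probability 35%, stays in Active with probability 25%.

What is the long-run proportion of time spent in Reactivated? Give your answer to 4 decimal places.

Let the stationary distribution be π with π = πP and π_1 + π_2 + π_3 + π_4 = 1.
π_1 = 0.2·π_1 + 0.15·π_2 + 0.4·π_3 + 0.25·π_4
π_2 = 0.35·π_1 + 0.35·π_2 + 0.15·π_3 + 0.15·π_4
π_3 = 0.2·π_1 + 0.25·π_2 + 0.15·π_3 + 0.35·π_4
Solving with the normalization constraint gives π = (0.2486, 0.2496, 0.2398, 0.2620).
So the stationary probability of Reactivated is 0.2486.

0.2486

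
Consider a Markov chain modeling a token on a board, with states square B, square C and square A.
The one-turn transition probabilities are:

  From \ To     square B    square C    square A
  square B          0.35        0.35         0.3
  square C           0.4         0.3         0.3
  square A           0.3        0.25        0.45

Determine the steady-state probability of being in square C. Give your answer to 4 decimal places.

0.2997

Let the stationary distribution be π with π = πP and π_1 + π_2 + π_3 = 1.
π_1 = 0.35·π_1 + 0.4·π_2 + 0.3·π_3
π_2 = 0.35·π_1 + 0.3·π_2 + 0.25·π_3
Solving with the normalization constraint gives π = (0.3473, 0.2997, 0.3529).
So the stationary probability of square C is 0.2997.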